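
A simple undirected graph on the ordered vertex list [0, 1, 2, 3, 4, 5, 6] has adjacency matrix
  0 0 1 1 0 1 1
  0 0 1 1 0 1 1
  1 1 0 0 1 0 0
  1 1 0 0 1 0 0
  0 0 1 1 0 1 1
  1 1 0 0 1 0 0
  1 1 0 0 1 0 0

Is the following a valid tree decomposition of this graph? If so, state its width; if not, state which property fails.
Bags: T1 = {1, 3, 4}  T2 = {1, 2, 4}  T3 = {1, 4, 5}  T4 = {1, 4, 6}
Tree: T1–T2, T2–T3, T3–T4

No — vertex 0 appears in no bag.

A tree decomposition must satisfy three properties: every vertex lies in some bag; for every edge, both endpoints lie together in some bag; and for every vertex, the bags containing it form a connected subtree. Here vertex 0 appears in no bag, so the decomposition is invalid.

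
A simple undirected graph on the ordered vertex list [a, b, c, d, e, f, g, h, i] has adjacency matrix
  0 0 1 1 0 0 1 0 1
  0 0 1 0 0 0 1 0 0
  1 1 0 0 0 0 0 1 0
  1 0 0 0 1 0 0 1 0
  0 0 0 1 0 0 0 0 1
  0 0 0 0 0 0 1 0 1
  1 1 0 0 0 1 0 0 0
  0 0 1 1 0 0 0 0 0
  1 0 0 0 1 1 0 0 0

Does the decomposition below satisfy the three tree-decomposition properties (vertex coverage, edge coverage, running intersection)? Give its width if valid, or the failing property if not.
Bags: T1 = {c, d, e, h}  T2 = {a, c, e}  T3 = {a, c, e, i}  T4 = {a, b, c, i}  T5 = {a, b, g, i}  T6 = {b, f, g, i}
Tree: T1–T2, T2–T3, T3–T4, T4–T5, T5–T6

A tree decomposition must satisfy three properties: every vertex lies in some bag; for every edge, both endpoints lie together in some bag; and for every vertex, the bags containing it form a connected subtree. Here edge (d,a) lies in no bag, so the decomposition is invalid.

No — edge (d,a) lies in no bag.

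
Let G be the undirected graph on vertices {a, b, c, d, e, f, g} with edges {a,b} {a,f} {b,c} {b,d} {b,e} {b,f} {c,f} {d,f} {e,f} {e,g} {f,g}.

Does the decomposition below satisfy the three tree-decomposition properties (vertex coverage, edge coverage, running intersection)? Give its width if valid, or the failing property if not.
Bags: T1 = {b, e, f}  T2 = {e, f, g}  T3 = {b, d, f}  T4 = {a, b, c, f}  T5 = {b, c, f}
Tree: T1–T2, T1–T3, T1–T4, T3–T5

A tree decomposition must satisfy three properties: every vertex lies in some bag; for every edge, both endpoints lie together in some bag; and for every vertex, the bags containing it form a connected subtree. Here bags containing vertex c are not connected in the tree, so the decomposition is invalid.

No — bags containing vertex c are not connected in the tree.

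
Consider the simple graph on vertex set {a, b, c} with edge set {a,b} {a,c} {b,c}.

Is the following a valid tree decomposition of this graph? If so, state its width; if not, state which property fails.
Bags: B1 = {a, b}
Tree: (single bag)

A tree decomposition must satisfy three properties: every vertex lies in some bag; for every edge, both endpoints lie together in some bag; and for every vertex, the bags containing it form a connected subtree. Here vertex c appears in no bag, so the decomposition is invalid.

No — vertex c appears in no bag.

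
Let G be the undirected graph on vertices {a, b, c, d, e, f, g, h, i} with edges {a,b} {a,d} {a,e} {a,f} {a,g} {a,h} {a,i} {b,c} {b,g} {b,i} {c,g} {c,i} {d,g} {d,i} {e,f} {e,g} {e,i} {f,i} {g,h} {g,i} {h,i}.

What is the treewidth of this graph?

A width-3 tree decomposition is:
Bags: B1 = {a, e, g, i}  B2 = {a, b, g, i}  B3 = {a, d, g, i}  B4 = {a, g, h, i}  B5 = {a, e, f, i}  B6 = {b, c, g, i}
Tree: B1–B2, B2–B3, B2–B4, B1–B5, B2–B6
Each bag holds 4 vertices, so the decomposition has width 3, which upper-bounds the treewidth. Conversely, {b, c, g, i} is a clique of size 4, and the vertices of any clique must share a bag in every tree decomposition; so some bag has ≥ 4 vertices and tw(G) ≥ 3. The upper and lower bounds meet at 3, so that is the treewidth.

3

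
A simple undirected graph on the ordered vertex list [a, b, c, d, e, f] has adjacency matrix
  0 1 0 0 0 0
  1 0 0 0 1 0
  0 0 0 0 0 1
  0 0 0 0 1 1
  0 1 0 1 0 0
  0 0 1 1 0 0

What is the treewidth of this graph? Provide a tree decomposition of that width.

Every bag has size at most 2, so the width is 2 − 1 = 1 and tw(G) ≤ 1. Any graph with an edge has treewidth ≥ 1, and G has the edge c–f. Hence tw(G) = 1 exactly.

Treewidth 1.
Bags: B1 = {c, f}  B2 = {d, f}  B3 = {d, e}  B4 = {b, e}  B5 = {a, b}
Tree: B1–B2, B2–B3, B3–B4, B4–B5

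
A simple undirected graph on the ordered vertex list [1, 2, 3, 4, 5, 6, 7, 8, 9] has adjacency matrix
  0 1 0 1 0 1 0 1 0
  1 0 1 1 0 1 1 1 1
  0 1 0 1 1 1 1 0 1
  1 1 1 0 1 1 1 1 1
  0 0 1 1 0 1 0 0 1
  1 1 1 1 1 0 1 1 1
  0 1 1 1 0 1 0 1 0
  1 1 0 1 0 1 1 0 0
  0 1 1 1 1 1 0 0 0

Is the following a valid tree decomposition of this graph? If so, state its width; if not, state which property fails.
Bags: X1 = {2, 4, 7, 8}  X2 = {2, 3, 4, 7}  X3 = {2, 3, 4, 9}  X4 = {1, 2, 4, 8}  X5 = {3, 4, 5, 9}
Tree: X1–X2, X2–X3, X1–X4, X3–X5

No — vertex 6 appears in no bag.

A tree decomposition must satisfy three properties: every vertex lies in some bag; for every edge, both endpoints lie together in some bag; and for every vertex, the bags containing it form a connected subtree. Here vertex 6 appears in no bag, so the decomposition is invalid.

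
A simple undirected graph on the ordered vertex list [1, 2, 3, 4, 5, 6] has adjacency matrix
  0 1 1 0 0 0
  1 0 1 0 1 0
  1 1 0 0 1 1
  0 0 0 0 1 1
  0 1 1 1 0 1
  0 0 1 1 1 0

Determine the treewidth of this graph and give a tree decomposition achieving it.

Treewidth 2.
One optimal decomposition is:
Bags: B1 = {3, 5, 6}  B2 = {2, 3, 5}  B3 = {1, 2, 3}  B4 = {4, 5, 6}
Tree: B1–B2, B2–B3, B1–B4

The largest bag has 3 vertices, giving width 2; this decomposition certifies tw(G) ≤ 2. Conversely, {1, 2, 3} is a clique of size 3, and the vertices of any clique must share a bag in every tree decomposition; so some bag has ≥ 3 vertices and tw(G) ≥ 2. Hence tw(G) = 2 exactly.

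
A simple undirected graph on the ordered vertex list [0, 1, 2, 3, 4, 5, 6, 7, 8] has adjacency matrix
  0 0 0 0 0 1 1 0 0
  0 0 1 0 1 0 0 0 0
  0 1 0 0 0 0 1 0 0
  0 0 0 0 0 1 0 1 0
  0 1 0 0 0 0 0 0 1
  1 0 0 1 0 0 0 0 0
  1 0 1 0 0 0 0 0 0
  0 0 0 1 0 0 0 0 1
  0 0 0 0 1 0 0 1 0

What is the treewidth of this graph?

A width-2 tree decomposition is:
Bags: B1 = {1, 4, 8}  B2 = {1, 7, 8}  B3 = {1, 3, 7}  B4 = {1, 3, 5}  B5 = {0, 1, 5}  B6 = {0, 1, 6}  B7 = {1, 2, 6}
Tree: B1–B2, B2–B3, B3–B4, B4–B5, B5–B6, B6–B7
Each bag holds 3 vertices, so the decomposition has width 2, which upper-bounds the treewidth. The edges 1–4–8–7–3–5–0–6–2–1 form a cycle, so G is not a tree and its treewidth is at least 2. Combining the bounds, tw(G) = 2.

2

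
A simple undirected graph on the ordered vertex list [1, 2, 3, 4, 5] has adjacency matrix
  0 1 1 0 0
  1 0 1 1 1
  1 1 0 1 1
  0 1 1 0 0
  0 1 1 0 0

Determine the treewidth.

2

A width-2 tree decomposition is:
Bags: B1 = {2, 3, 4}  B2 = {2, 3, 5}  B3 = {1, 2, 3}
Tree: B1–B2, B1–B3
Each bag holds 3 vertices, so the decomposition has width 2, which upper-bounds the treewidth. Conversely, {1, 2, 3} is a clique of size 3, and the vertices of any clique must share a bag in every tree decomposition; so some bag has ≥ 3 vertices and tw(G) ≥ 2. Combining the bounds, tw(G) = 2.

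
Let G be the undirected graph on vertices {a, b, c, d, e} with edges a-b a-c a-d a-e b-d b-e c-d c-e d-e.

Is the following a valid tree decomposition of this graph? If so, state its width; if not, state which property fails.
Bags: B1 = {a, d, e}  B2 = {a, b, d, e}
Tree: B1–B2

No — vertex c appears in no bag.

A tree decomposition must satisfy three properties: every vertex lies in some bag; for every edge, both endpoints lie together in some bag; and for every vertex, the bags containing it form a connected subtree. Here vertex c appears in no bag, so the decomposition is invalid.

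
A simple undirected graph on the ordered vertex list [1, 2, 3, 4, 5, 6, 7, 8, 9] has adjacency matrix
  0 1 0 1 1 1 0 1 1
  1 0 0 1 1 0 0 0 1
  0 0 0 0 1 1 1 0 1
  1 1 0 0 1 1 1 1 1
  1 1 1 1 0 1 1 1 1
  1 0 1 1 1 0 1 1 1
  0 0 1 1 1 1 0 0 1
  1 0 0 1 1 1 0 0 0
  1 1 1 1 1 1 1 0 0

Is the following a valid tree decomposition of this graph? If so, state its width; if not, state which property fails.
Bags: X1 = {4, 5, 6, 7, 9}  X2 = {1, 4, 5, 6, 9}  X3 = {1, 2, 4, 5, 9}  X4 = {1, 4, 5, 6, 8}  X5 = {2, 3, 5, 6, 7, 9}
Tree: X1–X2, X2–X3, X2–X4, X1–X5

No — bags containing vertex 2 are not connected in the tree.

A tree decomposition must satisfy three properties: every vertex lies in some bag; for every edge, both endpoints lie together in some bag; and for every vertex, the bags containing it form a connected subtree. Here bags containing vertex 2 are not connected in the tree, so the decomposition is invalid.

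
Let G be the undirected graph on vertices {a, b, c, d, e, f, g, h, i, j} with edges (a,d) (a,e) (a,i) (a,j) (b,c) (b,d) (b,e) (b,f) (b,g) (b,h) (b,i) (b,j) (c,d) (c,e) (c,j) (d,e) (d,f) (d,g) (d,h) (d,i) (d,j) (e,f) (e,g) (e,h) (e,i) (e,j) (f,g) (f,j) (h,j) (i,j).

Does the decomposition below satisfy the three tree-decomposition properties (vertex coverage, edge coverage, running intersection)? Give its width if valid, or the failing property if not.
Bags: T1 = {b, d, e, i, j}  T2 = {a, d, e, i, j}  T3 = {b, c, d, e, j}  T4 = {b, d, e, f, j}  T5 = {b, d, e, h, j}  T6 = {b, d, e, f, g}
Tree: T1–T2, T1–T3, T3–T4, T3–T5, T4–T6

Every vertex of G appears in some bag (union = {a, b, c, d, e, f, g, h, i, j}); every edge is covered by a bag; and for each vertex v the set of bags containing v is connected in the bag tree. The decomposition is therefore valid. The largest bag has 5 vertices, so the width is 4.

Yes; width 4.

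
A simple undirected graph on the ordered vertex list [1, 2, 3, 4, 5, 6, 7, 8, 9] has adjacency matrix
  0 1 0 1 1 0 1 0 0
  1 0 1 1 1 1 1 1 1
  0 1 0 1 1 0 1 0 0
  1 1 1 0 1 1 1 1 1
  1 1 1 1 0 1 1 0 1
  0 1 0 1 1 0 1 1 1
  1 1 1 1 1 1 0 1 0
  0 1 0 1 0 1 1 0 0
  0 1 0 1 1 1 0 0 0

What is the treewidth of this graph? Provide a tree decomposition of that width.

Treewidth 4.
Bags: B1 = {2, 4, 5, 6, 7}  B2 = {1, 2, 4, 5, 7}  B3 = {2, 3, 4, 5, 7}  B4 = {2, 4, 6, 7, 8}  B5 = {2, 4, 5, 6, 9}
Tree: B1–B2, B1–B3, B1–B4, B1–B5

Each bag holds 5 vertices, so the decomposition has width 4, which upper-bounds the treewidth. For the lower bound, the 5 vertices {2, 4, 6, 7, 8} are pairwise adjacent, and any tree decomposition puts a clique entirely inside one bag — forcing width ≥ 4. Combining the bounds, tw(G) = 4.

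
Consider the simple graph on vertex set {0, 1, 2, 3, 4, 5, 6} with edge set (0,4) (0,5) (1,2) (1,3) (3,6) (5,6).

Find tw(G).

A width-1 tree decomposition is:
Bags: B1 = {1, 2}  B2 = {1, 3}  B3 = {3, 6}  B4 = {5, 6}  B5 = {0, 5}  B6 = {0, 4}
Tree: B1–B2, B2–B3, B3–B4, B4–B5, B5–B6
Every bag has size at most 2, so the width is 2 − 1 = 1 and tw(G) ≤ 1. Any graph with an edge has treewidth ≥ 1, and G has the edge 2–1. Combining the bounds, tw(G) = 1.

1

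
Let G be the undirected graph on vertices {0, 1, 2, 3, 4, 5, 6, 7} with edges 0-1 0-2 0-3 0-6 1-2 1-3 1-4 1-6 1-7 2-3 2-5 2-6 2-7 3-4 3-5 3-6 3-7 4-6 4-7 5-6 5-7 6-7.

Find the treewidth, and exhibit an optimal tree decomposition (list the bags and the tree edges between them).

The largest bag has 5 vertices, giving width 4; this decomposition certifies tw(G) ≤ 4. Conversely, {0, 1, 2, 3, 6} is a clique of size 5, and the vertices of any clique must share a bag in every tree decomposition; so some bag has ≥ 5 vertices and tw(G) ≥ 4. Combining the bounds, tw(G) = 4.

Treewidth 4.
One such decomposition:
Bags: B1 = {1, 2, 3, 6, 7}  B2 = {1, 3, 4, 6, 7}  B3 = {2, 3, 5, 6, 7}  B4 = {0, 1, 2, 3, 6}
Tree: B1–B2, B1–B3, B1–B4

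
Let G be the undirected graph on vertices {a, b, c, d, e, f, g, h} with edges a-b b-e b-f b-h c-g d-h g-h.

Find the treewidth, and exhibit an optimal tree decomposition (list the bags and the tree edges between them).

Each bag holds 2 vertices, so the decomposition has width 1, which upper-bounds the treewidth. G has an edge, so its treewidth is at least 1. The upper and lower bounds meet at 1, so that is the treewidth.

Treewidth 1.
Bags: B1 = {b, e}  B2 = {b, h}  B3 = {a, b}  B4 = {g, h}  B5 = {c, g}  B6 = {d, h}  B7 = {b, f}
Tree: B1–B2, B2–B3, B2–B4, B4–B5, B4–B6, B2–B7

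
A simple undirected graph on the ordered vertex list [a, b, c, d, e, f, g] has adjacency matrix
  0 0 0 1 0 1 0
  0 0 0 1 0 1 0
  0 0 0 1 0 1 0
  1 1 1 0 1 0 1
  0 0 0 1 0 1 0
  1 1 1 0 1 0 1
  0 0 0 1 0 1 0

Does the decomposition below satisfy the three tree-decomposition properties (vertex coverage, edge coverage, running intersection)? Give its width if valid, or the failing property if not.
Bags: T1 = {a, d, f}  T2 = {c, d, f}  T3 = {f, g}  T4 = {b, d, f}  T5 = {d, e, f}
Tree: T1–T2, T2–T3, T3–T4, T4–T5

No — edge (d,g) lies in no bag.

A tree decomposition must satisfy three properties: every vertex lies in some bag; for every edge, both endpoints lie together in some bag; and for every vertex, the bags containing it form a connected subtree. Here edge (d,g) lies in no bag, so the decomposition is invalid.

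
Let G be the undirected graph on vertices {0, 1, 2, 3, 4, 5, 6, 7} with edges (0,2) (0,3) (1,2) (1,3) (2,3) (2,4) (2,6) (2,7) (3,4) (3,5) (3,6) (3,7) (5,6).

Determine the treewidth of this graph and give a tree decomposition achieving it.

Treewidth 2.
One optimal decomposition is:
Bags: B1 = {2, 3, 6}  B2 = {3, 5, 6}  B3 = {2, 3, 4}  B4 = {2, 3, 7}  B5 = {1, 2, 3}  B6 = {0, 2, 3}
Tree: B1–B2, B1–B3, B3–B4, B4–B5, B3–B6

Every bag has size at most 3, so the width is 3 − 1 = 2 and tw(G) ≤ 2. For the lower bound, the 3 vertices {0, 2, 3} are pairwise adjacent, and any tree decomposition puts a clique entirely inside one bag — forcing width ≥ 2. Combining the bounds, tw(G) = 2.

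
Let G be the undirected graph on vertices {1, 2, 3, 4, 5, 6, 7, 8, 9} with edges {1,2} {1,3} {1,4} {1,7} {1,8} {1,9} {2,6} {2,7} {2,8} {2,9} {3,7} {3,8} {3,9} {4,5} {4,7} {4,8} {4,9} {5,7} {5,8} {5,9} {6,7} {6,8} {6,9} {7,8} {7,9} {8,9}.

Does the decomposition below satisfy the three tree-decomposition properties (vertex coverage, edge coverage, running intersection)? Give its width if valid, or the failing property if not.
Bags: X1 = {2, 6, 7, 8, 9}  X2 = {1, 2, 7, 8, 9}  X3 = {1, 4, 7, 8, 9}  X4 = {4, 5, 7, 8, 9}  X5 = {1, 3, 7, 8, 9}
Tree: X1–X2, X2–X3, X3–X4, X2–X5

Yes; width 4.

Checking the three conditions: (i) the bags cover all of {1, 2, 3, 4, 5, 6, 7, 8, 9}; (ii) for each edge, some bag contains both endpoints; (iii) the bags containing any fixed vertex form a subtree. All hold, so the decomposition is valid with width 5 − 1 = 4.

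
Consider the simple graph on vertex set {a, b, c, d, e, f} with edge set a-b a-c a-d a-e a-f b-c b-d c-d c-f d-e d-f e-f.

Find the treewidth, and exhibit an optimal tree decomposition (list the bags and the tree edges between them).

Treewidth 3.
One optimal decomposition is:
Bags: B1 = {a, c, d, f}  B2 = {a, b, c, d}  B3 = {a, d, e, f}
Tree: B1–B2, B1–B3

Every bag has size at most 4, so the width is 4 − 1 = 3 and tw(G) ≤ 3. Conversely, {a, d, e, f} is a clique of size 4, and the vertices of any clique must share a bag in every tree decomposition; so some bag has ≥ 4 vertices and tw(G) ≥ 3. Combining the bounds, tw(G) = 3.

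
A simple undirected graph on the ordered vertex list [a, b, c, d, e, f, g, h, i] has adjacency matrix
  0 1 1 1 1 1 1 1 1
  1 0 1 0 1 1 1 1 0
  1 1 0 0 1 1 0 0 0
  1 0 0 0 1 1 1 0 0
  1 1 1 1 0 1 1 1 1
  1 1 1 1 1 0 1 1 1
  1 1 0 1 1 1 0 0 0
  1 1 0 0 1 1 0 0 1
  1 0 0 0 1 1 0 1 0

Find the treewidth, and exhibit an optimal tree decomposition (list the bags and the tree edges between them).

Treewidth 4.
One such decomposition:
Bags: B1 = {a, b, e, f, h}  B2 = {a, b, c, e, f}  B3 = {a, b, e, f, g}  B4 = {a, d, e, f, g}  B5 = {a, e, f, h, i}
Tree: B1–B2, B2–B3, B3–B4, B1–B5

The largest bag has 5 vertices, giving width 4; this decomposition certifies tw(G) ≤ 4. On the other hand G contains the 5-clique {a, d, e, f, g}. A clique must lie in a single bag of any decomposition, so no decomposition can have width below 4. The upper and lower bounds meet at 4, so that is the treewidth.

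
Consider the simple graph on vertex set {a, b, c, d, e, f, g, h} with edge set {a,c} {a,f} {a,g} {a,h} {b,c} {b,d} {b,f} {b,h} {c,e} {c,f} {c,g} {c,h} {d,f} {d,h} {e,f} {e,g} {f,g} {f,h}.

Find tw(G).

3

A width-3 tree decomposition is:
Bags: B1 = {a, c, f, h}  B2 = {a, c, f, g}  B3 = {c, e, f, g}  B4 = {b, c, f, h}  B5 = {b, d, f, h}
Tree: B1–B2, B2–B3, B1–B4, B4–B5
Each bag holds 4 vertices, so the decomposition has width 3, which upper-bounds the treewidth. Conversely, {b, d, f, h} is a clique of size 4, and the vertices of any clique must share a bag in every tree decomposition; so some bag has ≥ 4 vertices and tw(G) ≥ 3. Combining the bounds, tw(G) = 3.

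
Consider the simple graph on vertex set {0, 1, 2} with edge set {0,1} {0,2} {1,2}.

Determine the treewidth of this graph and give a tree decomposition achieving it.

With just one bag of size 3, the width is 3 − 1 = 2, so tw(G) ≤ 2. On the other hand G contains the 3-clique {0, 1, 2}. A clique must lie in a single bag of any decomposition, so no decomposition can have width below 2. The upper and lower bounds meet at 2, so that is the treewidth.

Treewidth 2.
Bags: B1 = {0, 1, 2}
Tree: (single bag)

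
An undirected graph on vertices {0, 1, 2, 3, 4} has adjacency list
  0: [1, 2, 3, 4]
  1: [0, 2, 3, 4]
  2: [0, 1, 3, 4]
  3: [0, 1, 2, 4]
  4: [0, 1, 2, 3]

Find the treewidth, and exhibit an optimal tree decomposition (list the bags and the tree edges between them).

Treewidth 4.
Bags: B1 = {0, 1, 2, 3, 4}
Tree: (single bag)

A single bag containing all 5 vertices is trivially a valid decomposition of width 4. On the other hand G contains the 5-clique {0, 1, 2, 3, 4}. A clique must lie in a single bag of any decomposition, so no decomposition can have width below 4. Therefore the treewidth is 4.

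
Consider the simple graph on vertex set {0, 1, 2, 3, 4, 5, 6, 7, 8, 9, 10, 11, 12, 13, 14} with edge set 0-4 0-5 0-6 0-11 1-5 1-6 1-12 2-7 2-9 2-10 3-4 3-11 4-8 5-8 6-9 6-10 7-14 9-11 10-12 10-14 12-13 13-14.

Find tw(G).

3

A width-3 tree decomposition is:
Bags: B1 = {3, 4, 8, 11}  B2 = {0, 4, 8, 11}  B3 = {0, 5, 8, 11}  B4 = {0, 5, 9, 11}  B5 = {0, 5, 6, 9}  B6 = {1, 5, 6, 9}  B7 = {1, 2, 6, 9}  B8 = {1, 2, 6, 10}  B9 = {1, 2, 10, 12}  B10 = {2, 7, 10, 12}  B11 = {7, 10, 12, 14}  B12 = {7, 12, 13, 14}
Tree: B1–B2, B2–B3, B3–B4, B4–B5, B5–B6, B6–B7, B7–B8, B8–B9, B9–B10, B10–B11, B11–B12
The largest bag has 4 vertices, giving width 3; this decomposition certifies tw(G) ≤ 3. For the lower bound: the 4 vertex sets {3,4,8}, {11}, {0}, {1,5,6,9} are disjoint, each induces a connected subgraph, and every pair is joined by at least one edge of G. Contracting each set to a single vertex therefore yields K_{4} as a minor, and since treewidth is minor-monotone, tw(G) ≥ tw(K_{4}) = 3. Combining the bounds, tw(G) = 3.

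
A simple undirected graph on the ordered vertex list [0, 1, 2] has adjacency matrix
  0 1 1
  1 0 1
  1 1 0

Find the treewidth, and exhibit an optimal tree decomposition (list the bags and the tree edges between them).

Treewidth 2.
One such decomposition:
Bags: B1 = {0, 1, 2}
Tree: (single bag)

With just one bag of size 3, the width is 3 − 1 = 2, so tw(G) ≤ 2. On the other hand G contains the 3-clique {0, 1, 2}. A clique must lie in a single bag of any decomposition, so no decomposition can have width below 2. Combining the bounds, tw(G) = 2.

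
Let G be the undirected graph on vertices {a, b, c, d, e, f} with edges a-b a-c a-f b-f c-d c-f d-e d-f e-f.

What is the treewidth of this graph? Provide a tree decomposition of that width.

Treewidth 2.
One such decomposition:
Bags: B1 = {a, b, f}  B2 = {a, c, f}  B3 = {c, d, f}  B4 = {d, e, f}
Tree: B1–B2, B2–B3, B3–B4

Every bag has size at most 3, so the width is 3 − 1 = 2 and tw(G) ≤ 2. For the lower bound, the 3 vertices {d, e, f} are pairwise adjacent, and any tree decomposition puts a clique entirely inside one bag — forcing width ≥ 2. Combining the bounds, tw(G) = 2.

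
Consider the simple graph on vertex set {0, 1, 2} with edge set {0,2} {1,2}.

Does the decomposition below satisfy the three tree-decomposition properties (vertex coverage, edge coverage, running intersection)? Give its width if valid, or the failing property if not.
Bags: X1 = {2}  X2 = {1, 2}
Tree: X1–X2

No — vertex 0 appears in no bag.

A tree decomposition must satisfy three properties: every vertex lies in some bag; for every edge, both endpoints lie together in some bag; and for every vertex, the bags containing it form a connected subtree. Here vertex 0 appears in no bag, so the decomposition is invalid.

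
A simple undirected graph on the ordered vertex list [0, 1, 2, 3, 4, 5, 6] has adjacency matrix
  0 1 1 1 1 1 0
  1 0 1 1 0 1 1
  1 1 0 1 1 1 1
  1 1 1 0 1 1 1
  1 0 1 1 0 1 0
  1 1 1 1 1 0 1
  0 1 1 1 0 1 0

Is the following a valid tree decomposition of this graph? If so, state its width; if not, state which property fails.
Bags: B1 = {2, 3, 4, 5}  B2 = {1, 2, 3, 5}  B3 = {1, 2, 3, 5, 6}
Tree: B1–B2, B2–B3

No — vertex 0 appears in no bag.

A tree decomposition must satisfy three properties: every vertex lies in some bag; for every edge, both endpoints lie together in some bag; and for every vertex, the bags containing it form a connected subtree. Here vertex 0 appears in no bag, so the decomposition is invalid.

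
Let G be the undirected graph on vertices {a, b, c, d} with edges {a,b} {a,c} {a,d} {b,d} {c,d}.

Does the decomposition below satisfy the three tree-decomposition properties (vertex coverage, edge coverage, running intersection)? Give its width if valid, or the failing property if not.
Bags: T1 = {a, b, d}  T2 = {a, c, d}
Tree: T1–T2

Yes; width 2.

Every vertex of G appears in some bag (union = {a, b, c, d}); every edge is covered by a bag; and for each vertex v the set of bags containing v is connected in the bag tree. The decomposition is therefore valid. The largest bag has 3 vertices, so the width is 2.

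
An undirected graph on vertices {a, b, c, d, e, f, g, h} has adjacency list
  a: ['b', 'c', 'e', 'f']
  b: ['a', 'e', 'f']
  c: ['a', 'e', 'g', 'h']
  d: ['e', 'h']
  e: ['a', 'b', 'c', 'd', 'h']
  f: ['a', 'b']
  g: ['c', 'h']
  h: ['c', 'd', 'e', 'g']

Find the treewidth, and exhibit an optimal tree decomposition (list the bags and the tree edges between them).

Each bag holds 3 vertices, so the decomposition has width 2, which upper-bounds the treewidth. On the other hand G contains the 3-clique {c, g, h}. A clique must lie in a single bag of any decomposition, so no decomposition can have width below 2. Combining the bounds, tw(G) = 2.

Treewidth 2.
One such decomposition:
Bags: B1 = {c, e, h}  B2 = {a, c, e}  B3 = {a, b, e}  B4 = {d, e, h}  B5 = {a, b, f}  B6 = {c, g, h}
Tree: B1–B2, B2–B3, B1–B4, B3–B5, B1–B6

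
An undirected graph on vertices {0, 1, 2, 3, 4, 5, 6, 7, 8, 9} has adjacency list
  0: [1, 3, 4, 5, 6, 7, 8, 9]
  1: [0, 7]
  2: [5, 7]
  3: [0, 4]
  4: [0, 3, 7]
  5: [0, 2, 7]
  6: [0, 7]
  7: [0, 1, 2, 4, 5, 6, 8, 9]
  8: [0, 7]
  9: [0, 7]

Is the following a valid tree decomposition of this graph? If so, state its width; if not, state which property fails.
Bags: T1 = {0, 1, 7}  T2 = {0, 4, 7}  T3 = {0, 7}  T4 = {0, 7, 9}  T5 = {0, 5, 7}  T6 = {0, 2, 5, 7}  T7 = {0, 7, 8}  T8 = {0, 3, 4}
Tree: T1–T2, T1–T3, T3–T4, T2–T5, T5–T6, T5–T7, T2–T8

No — vertex 6 appears in no bag.

A tree decomposition must satisfy three properties: every vertex lies in some bag; for every edge, both endpoints lie together in some bag; and for every vertex, the bags containing it form a connected subtree. Here vertex 6 appears in no bag, so the decomposition is invalid.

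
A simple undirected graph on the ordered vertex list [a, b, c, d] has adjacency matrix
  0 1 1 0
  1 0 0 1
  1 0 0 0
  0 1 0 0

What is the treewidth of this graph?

1

A width-1 tree decomposition is:
Bags: B1 = {a, c}  B2 = {a, b}  B3 = {b, d}
Tree: B1–B2, B2–B3
Every bag has size at most 2, so the width is 2 − 1 = 1 and tw(G) ≤ 1. Since G has at least one edge (e.g. c–a), it is not an edgeless graph, so tw(G) ≥ 1. Combining the bounds, tw(G) = 1.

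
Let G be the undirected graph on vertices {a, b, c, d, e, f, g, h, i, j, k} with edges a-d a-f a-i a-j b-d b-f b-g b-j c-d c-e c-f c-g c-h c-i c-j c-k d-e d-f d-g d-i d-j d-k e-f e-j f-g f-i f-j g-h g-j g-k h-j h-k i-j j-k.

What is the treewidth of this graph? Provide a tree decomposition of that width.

The largest bag has 5 vertices, giving width 4; this decomposition certifies tw(G) ≤ 4. Conversely, {c, d, f, g, j} is a clique of size 5, and the vertices of any clique must share a bag in every tree decomposition; so some bag has ≥ 5 vertices and tw(G) ≥ 4. Hence tw(G) = 4 exactly.

Treewidth 4.
One such decomposition:
Bags: B1 = {c, d, f, g, j}  B2 = {c, d, f, i, j}  B3 = {c, d, e, f, j}  B4 = {b, d, f, g, j}  B5 = {c, d, g, j, k}  B6 = {a, d, f, i, j}  B7 = {c, g, h, j, k}
Tree: B1–B2, B2–B3, B1–B4, B1–B5, B2–B6, B5–B7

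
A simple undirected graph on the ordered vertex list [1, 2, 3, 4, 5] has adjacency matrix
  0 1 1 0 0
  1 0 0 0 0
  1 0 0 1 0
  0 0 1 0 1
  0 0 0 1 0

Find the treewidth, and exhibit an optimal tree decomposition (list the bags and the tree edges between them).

Treewidth 1.
One such decomposition:
Bags: B1 = {3, 4}  B2 = {4, 5}  B3 = {1, 3}  B4 = {1, 2}
Tree: B1–B2, B1–B3, B3–B4

Every bag has size at most 2, so the width is 2 − 1 = 1 and tw(G) ≤ 1. G has an edge, so its treewidth is at least 1. Hence tw(G) = 1 exactly.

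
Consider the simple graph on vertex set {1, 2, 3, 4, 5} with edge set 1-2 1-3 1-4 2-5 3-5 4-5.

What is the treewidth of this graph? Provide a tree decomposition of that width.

Treewidth 2.
One such decomposition:
Bags: B1 = {1, 2, 5}  B2 = {1, 4, 5}  B3 = {1, 3, 5}
Tree: B1–B2, B2–B3

Each bag holds 3 vertices, so the decomposition has width 2, which upper-bounds the treewidth. The edges 5–2–1–4–5 form a cycle, so G is not a tree and its treewidth is at least 2. Combining the bounds, tw(G) = 2.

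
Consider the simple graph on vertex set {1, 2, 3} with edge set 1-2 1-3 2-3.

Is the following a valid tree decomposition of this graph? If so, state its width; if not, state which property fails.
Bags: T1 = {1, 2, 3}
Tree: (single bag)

Every vertex of G appears in some bag (union = {1, 2, 3}); every edge is covered by a bag; and for each vertex v the set of bags containing v is connected in the bag tree. The decomposition is therefore valid. The largest bag has 3 vertices, so the width is 2.

Yes; width 2.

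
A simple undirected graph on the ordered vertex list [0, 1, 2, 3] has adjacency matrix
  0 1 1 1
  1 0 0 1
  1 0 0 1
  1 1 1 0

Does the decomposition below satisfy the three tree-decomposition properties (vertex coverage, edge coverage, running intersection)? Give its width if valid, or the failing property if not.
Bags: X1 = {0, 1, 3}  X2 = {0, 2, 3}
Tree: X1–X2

Checking the three conditions: (i) the bags cover all of {0, 1, 2, 3}; (ii) for each edge, some bag contains both endpoints; (iii) the bags containing any fixed vertex form a subtree. All hold, so the decomposition is valid with width 3 − 1 = 2.

Yes; width 2.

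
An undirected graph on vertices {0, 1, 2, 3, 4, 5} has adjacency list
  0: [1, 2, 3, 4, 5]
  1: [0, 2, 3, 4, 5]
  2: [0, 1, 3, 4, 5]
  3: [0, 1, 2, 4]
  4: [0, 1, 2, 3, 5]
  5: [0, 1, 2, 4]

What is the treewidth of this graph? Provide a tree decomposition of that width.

The largest bag has 5 vertices, giving width 4; this decomposition certifies tw(G) ≤ 4. For the lower bound, the 5 vertices {0, 1, 2, 3, 4} are pairwise adjacent, and any tree decomposition puts a clique entirely inside one bag — forcing width ≥ 4. The upper and lower bounds meet at 4, so that is the treewidth.

Treewidth 4.
Bags: B1 = {0, 1, 2, 4, 5}  B2 = {0, 1, 2, 3, 4}
Tree: B1–B2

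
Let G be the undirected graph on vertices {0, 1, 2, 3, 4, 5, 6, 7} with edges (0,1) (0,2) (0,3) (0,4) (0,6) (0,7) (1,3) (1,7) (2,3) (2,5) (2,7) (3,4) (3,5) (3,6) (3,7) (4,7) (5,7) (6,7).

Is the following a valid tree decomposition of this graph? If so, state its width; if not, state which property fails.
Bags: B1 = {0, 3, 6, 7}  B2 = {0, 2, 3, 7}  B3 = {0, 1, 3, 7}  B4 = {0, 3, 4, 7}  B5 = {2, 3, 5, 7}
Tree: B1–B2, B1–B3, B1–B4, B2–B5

Every vertex of G appears in some bag (union = {0, 1, 2, 3, 4, 5, 6, 7}); every edge is covered by a bag; and for each vertex v the set of bags containing v is connected in the bag tree. The decomposition is therefore valid. The largest bag has 4 vertices, so the width is 3.

Yes; width 3.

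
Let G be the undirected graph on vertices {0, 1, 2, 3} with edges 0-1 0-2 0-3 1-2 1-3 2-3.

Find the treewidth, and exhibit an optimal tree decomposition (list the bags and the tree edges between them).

Treewidth 3.
One such decomposition:
Bags: B1 = {0, 1, 2, 3}
Tree: (single bag)

A single bag containing all 4 vertices is trivially a valid decomposition of width 3. Conversely, {0, 1, 2, 3} is a clique of size 4, and the vertices of any clique must share a bag in every tree decomposition; so some bag has ≥ 4 vertices and tw(G) ≥ 3. Therefore the treewidth is 3.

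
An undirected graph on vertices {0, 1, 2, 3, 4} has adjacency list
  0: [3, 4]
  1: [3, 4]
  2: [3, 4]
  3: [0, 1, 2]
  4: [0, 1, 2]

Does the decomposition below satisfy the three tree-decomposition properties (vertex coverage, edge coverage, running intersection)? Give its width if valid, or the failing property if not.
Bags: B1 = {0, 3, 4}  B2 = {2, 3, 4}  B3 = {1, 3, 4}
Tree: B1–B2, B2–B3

Yes; width 2.

Vertex coverage: the bags together contain {0, 1, 2, 3, 4}, the full vertex set. Edge coverage: each edge of G has both endpoints in at least one bag. Running intersection: for every vertex, the bags containing it form a connected subtree. All three properties hold, so this is a valid tree decomposition of width max|bag| − 1 = 2, and hence tw(G) ≤ 2.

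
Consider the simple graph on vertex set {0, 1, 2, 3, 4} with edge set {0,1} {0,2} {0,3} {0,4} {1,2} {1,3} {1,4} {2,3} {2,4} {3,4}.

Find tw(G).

A width-4 tree decomposition is:
Bags: B1 = {0, 1, 2, 3, 4}
Tree: (single bag)
With just one bag of size 5, the width is 5 − 1 = 4, so tw(G) ≤ 4. Conversely, {0, 1, 2, 3, 4} is a clique of size 5, and the vertices of any clique must share a bag in every tree decomposition; so some bag has ≥ 5 vertices and tw(G) ≥ 4. Therefore the treewidth is 4.

4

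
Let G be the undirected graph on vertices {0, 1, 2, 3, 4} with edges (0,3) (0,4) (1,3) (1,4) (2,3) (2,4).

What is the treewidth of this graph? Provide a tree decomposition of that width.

The largest bag has 3 vertices, giving width 2; this decomposition certifies tw(G) ≤ 2. For the lower bound, G contains the cycle 1–3–2–4–1, so G is not a forest; only forests have treewidth ≤ 1, hence tw(G) ≥ 2. Combining the bounds, tw(G) = 2.

Treewidth 2.
Bags: B1 = {1, 3, 4}  B2 = {2, 3, 4}  B3 = {0, 3, 4}
Tree: B1–B2, B2–B3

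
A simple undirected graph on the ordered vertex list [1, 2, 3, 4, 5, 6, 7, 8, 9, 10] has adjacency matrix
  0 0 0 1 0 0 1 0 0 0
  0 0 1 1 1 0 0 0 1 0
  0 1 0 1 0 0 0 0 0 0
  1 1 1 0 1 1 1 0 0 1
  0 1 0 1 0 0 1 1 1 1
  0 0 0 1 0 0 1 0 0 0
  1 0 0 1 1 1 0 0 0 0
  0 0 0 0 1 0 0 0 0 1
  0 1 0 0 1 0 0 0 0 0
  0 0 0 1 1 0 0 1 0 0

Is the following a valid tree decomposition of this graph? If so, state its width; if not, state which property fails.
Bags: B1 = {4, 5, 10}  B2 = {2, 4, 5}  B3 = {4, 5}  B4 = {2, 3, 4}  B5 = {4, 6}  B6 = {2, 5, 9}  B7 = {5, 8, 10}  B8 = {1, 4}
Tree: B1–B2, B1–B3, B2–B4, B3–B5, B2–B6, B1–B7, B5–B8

A tree decomposition must satisfy three properties: every vertex lies in some bag; for every edge, both endpoints lie together in some bag; and for every vertex, the bags containing it form a connected subtree. Here vertex 7 appears in no bag, so the decomposition is invalid.

No — vertex 7 appears in no bag.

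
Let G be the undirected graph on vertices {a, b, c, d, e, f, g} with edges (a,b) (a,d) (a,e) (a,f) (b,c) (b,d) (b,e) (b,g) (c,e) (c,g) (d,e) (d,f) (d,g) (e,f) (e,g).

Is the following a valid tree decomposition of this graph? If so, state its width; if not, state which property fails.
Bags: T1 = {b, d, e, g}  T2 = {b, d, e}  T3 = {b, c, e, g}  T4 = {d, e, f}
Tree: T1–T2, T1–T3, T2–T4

No — vertex a appears in no bag.

A tree decomposition must satisfy three properties: every vertex lies in some bag; for every edge, both endpoints lie together in some bag; and for every vertex, the bags containing it form a connected subtree. Here vertex a appears in no bag, so the decomposition is invalid.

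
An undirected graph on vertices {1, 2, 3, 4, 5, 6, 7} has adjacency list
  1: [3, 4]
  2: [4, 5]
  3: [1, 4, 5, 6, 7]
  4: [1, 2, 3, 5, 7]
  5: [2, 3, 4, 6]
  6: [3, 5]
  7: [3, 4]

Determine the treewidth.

2

A width-2 tree decomposition is:
Bags: B1 = {3, 4, 5}  B2 = {3, 5, 6}  B3 = {1, 3, 4}  B4 = {2, 4, 5}  B5 = {3, 4, 7}
Tree: B1–B2, B1–B3, B1–B4, B3–B5
Each bag holds 3 vertices, so the decomposition has width 2, which upper-bounds the treewidth. On the other hand G contains the 3-clique {2, 4, 5}. A clique must lie in a single bag of any decomposition, so no decomposition can have width below 2. Combining the bounds, tw(G) = 2.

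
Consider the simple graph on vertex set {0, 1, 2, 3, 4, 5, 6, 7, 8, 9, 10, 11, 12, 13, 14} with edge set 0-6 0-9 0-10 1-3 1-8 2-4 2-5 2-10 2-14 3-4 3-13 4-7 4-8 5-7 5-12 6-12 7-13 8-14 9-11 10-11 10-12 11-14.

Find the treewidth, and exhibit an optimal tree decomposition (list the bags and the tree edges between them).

Every bag has size at most 4, so the width is 4 − 1 = 3 and tw(G) ≤ 3. For the lower bound: the 4 vertex sets {1,3,13}, {8}, {4}, {2,5,7,14} are disjoint, each induces a connected subgraph, and every pair is joined by at least one edge of G. Contracting each set to a single vertex therefore yields K_{4} as a minor, and since treewidth is minor-monotone, tw(G) ≥ tw(K_{4}) = 3. The upper and lower bounds meet at 3, so that is the treewidth.

Treewidth 3.
One such decomposition:
Bags: B1 = {1, 3, 8, 13}  B2 = {3, 4, 8, 13}  B3 = {4, 7, 8, 13}  B4 = {4, 7, 8, 14}  B5 = {2, 4, 7, 14}  B6 = {2, 5, 7, 14}  B7 = {2, 5, 11, 14}  B8 = {2, 5, 10, 11}  B9 = {5, 10, 11, 12}  B10 = {9, 10, 11, 12}  B11 = {0, 9, 10, 12}  B12 = {0, 6, 9, 12}
Tree: B1–B2, B2–B3, B3–B4, B4–B5, B5–B6, B6–B7, B7–B8, B8–B9, B9–B10, B10–B11, B11–B12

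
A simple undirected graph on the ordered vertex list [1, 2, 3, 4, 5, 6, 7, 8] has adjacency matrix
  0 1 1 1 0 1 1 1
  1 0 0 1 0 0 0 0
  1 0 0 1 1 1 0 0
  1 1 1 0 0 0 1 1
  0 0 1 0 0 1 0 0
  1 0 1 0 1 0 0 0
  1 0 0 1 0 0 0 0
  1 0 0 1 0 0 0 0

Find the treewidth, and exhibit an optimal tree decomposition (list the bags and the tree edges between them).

Treewidth 2.
Bags: B1 = {1, 3, 4}  B2 = {1, 4, 8}  B3 = {1, 2, 4}  B4 = {1, 3, 6}  B5 = {1, 4, 7}  B6 = {3, 5, 6}
Tree: B1–B2, B1–B3, B1–B4, B3–B5, B4–B6

Each bag holds 3 vertices, so the decomposition has width 2, which upper-bounds the treewidth. For the lower bound, the 3 vertices {1, 4, 8} are pairwise adjacent, and any tree decomposition puts a clique entirely inside one bag — forcing width ≥ 2. Combining the bounds, tw(G) = 2.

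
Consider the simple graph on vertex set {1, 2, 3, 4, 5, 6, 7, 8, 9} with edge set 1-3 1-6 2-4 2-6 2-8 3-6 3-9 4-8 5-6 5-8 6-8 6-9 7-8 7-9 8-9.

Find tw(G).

2

A width-2 tree decomposition is:
Bags: B1 = {6, 8, 9}  B2 = {2, 6, 8}  B3 = {3, 6, 9}  B4 = {5, 6, 8}  B5 = {7, 8, 9}  B6 = {2, 4, 8}  B7 = {1, 3, 6}
Tree: B1–B2, B1–B3, B1–B4, B1–B5, B2–B6, B3–B7
Every bag has size at most 3, so the width is 3 − 1 = 2 and tw(G) ≤ 2. For the lower bound, the 3 vertices {2, 4, 8} are pairwise adjacent, and any tree decomposition puts a clique entirely inside one bag — forcing width ≥ 2. Combining the bounds, tw(G) = 2.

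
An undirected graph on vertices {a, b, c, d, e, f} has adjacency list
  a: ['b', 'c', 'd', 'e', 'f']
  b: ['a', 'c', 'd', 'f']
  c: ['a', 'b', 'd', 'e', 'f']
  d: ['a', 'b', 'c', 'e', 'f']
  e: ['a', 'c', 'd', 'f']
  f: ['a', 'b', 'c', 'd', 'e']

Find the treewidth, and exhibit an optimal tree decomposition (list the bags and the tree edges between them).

The largest bag has 5 vertices, giving width 4; this decomposition certifies tw(G) ≤ 4. On the other hand G contains the 5-clique {a, c, d, e, f}. A clique must lie in a single bag of any decomposition, so no decomposition can have width below 4. Hence tw(G) = 4 exactly.

Treewidth 4.
Bags: B1 = {a, c, d, e, f}  B2 = {a, b, c, d, f}
Tree: B1–B2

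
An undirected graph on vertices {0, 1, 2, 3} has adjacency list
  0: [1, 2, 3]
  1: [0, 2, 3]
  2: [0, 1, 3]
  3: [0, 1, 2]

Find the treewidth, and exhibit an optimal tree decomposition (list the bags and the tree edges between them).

With just one bag of size 4, the width is 4 − 1 = 3, so tw(G) ≤ 3. On the other hand G contains the 4-clique {0, 1, 2, 3}. A clique must lie in a single bag of any decomposition, so no decomposition can have width below 3. The upper and lower bounds meet at 3, so that is the treewidth.

Treewidth 3.
One optimal decomposition is:
Bags: B1 = {0, 1, 2, 3}
Tree: (single bag)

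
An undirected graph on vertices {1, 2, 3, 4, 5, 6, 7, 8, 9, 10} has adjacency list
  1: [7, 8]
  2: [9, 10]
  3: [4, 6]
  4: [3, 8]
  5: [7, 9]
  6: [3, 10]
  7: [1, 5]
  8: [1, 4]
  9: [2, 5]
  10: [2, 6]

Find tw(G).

2

A width-2 tree decomposition is:
Bags: B1 = {1, 4, 8}  B2 = {1, 3, 4}  B3 = {1, 3, 6}  B4 = {1, 6, 10}  B5 = {1, 2, 10}  B6 = {1, 2, 9}  B7 = {1, 5, 9}  B8 = {1, 5, 7}
Tree: B1–B2, B2–B3, B3–B4, B4–B5, B5–B6, B6–B7, B7–B8
Each bag holds 3 vertices, so the decomposition has width 2, which upper-bounds the treewidth. The edges 1–8–4–3–6–10–2–9–5–7–1 form a cycle, so G is not a tree and its treewidth is at least 2. Hence tw(G) = 2 exactly.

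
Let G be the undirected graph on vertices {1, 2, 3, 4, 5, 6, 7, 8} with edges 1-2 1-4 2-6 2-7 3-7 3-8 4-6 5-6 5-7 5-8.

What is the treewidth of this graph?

2

A width-2 tree decomposition is:
Bags: B1 = {3, 7, 8}  B2 = {5, 7, 8}  B3 = {2, 5, 7}  B4 = {2, 5, 6}  B5 = {1, 2, 6}  B6 = {1, 4, 6}
Tree: B1–B2, B2–B3, B3–B4, B4–B5, B5–B6
Every bag has size at most 3, so the width is 3 − 1 = 2 and tw(G) ≤ 2. Since 3–8–5–7–3 is a cycle in G, G is not acyclic. Forests are exactly the graphs of treewidth ≤ 1, so tw(G) ≥ 2. Therefore the treewidth is 2.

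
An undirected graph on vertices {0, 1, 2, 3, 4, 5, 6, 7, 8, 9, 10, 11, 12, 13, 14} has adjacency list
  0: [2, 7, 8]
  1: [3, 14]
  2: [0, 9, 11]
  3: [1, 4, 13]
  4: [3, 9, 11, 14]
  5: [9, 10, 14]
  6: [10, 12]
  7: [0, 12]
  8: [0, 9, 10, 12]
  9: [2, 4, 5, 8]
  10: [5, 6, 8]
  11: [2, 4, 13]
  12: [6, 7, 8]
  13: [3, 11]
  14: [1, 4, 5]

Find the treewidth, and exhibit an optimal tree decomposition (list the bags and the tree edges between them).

The largest bag has 4 vertices, giving width 3; this decomposition certifies tw(G) ≤ 3. For the lower bound: the 4 vertex sets {6,7,12}, {10}, {8}, {0,2,5,9} are disjoint, each induces a connected subgraph, and every pair is joined by at least one edge of G. Contracting each set to a single vertex therefore yields K_{4} as a minor, and since treewidth is minor-monotone, tw(G) ≥ tw(K_{4}) = 3. Therefore the treewidth is 3.

Treewidth 3.
One such decomposition:
Bags: B1 = {6, 7, 10, 12}  B2 = {7, 8, 10, 12}  B3 = {0, 7, 8, 10}  B4 = {0, 5, 8, 10}  B5 = {0, 5, 8, 9}  B6 = {0, 2, 5, 9}  B7 = {2, 5, 9, 14}  B8 = {2, 4, 9, 14}  B9 = {2, 4, 11, 14}  B10 = {1, 4, 11, 14}  B11 = {1, 3, 4, 11}  B12 = {1, 3, 11, 13}
Tree: B1–B2, B2–B3, B3–B4, B4–B5, B5–B6, B6–B7, B7–B8, B8–B9, B9–B10, B10–B11, B11–B12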